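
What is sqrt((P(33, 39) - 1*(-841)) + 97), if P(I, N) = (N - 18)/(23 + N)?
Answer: sqrt(3606974)/62 ≈ 30.632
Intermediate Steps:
P(I, N) = (-18 + N)/(23 + N)
sqrt((P(33, 39) - 1*(-841)) + 97) = sqrt(((-18 + 39)/(23 + 39) - 1*(-841)) + 97) = sqrt((21/62 + 841) + 97) = sqrt(52163/62 + 97) = sqrt(58177/62) = sqrt(3606974)/62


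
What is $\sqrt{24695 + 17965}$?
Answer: $6 \sqrt{1185} \approx 206.54$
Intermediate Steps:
$\sqrt{24695 + 17965} = \sqrt{42660} = 6 \sqrt{1185}$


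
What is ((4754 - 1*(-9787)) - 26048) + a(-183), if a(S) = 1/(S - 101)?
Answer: -3267989/284 ≈ -11507.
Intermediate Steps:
a(S) = 1/(-101 + S)
((4754 - 1*(-9787)) - 26048) + a(-183) = ((4754 - 1*(-9787)) - 26048) + 1/(-101 - 183) = ((4754 + 9787) - 26048) + 1/(-284) = (14541 - 26048) - 1/284 = -11507 - 1/284 = -3267989/284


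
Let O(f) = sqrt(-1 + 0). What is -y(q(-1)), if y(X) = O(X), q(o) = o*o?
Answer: -I ≈ -1.0*I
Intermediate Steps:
q(o) = o**2
O(f) = I (O(f) = sqrt(-1) = I)
y(X) = I
-y(q(-1)) = -I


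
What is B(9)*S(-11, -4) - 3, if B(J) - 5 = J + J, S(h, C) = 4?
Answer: 89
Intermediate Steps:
B(J) = 5 + 2*J (B(J) = 5 + (J + J) = 5 + 2*J)
B(9)*S(-11, -4) - 3 = (5 + 2*9)*4 - 3 = (5 + 18)*4 - 3 = 23*4 - 3 = 92 - 3 = 89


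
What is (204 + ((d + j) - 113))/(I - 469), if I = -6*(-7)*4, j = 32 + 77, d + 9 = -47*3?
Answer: -50/301 ≈ -0.16611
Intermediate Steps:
d = -150 (d = -9 - 47*3 = -9 - 141 = -150)
j = 109
I = 168 (I = 42*4 = 168)
(204 + ((d + j) - 113))/(I - 469) = (204 + ((-150 + 109) - 113))/(168 - 469) = (204 + (-41 - 113))/(-301) = (204 - 154)*(-1/301) = 50*(-1/301) = -50/301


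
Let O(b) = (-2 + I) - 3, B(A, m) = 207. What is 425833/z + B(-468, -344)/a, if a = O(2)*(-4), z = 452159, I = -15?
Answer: 127663553/36172720 ≈ 3.5293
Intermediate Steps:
O(b) = -20 (O(b) = (-2 - 15) - 3 = -17 - 3 = -20)
a = 80 (a = -20*(-4) = 80)
425833/z + B(-468, -344)/a = 425833/452159 + 207/80 = 127663553/36172720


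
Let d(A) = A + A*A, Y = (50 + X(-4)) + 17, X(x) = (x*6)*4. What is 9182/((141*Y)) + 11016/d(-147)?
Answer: -25336610/14626353 ≈ -1.7323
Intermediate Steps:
X(x) = 24*x (X(x) = (6*x)*4 = 24*x)
Y = -29 (Y = (50 + 24*(-4)) + 17 = (50 - 96) + 17 = -46 + 17 = -29)
d(A) = A + A²
9182/((141*Y)) + 11016/d(-147) = 9182/((141*(-29))) + 11016/((-147*(1 - 147))) = 9182/(-4089) + 11016/((-147*(-146))) = 9182*(-1/4089) + 11016/21462 = -9182/4089 + 11016*(1/21462) = -9182/4089 + 1836/3577 = -25336610/14626353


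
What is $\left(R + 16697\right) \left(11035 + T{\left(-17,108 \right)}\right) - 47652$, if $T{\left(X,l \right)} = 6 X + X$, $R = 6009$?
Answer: $247811044$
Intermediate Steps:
$T{\left(X,l \right)} = 7 X$
$\left(R + 16697\right) \left(11035 + T{\left(-17,108 \right)}\right) - 47652 = \left(6009 + 16697\right) \left(11035 + 7 \left(-17\right)\right) - 47652 = 22706 \left(11035 - 119\right) - 47652 = 22706 \cdot 10916 - 47652 = 247858696 - 47652 = 247811044$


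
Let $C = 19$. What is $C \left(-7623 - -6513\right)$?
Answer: $-21090$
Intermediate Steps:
$C \left(-7623 - -6513\right) = 19 \left(-7623 - -6513\right) = 19 \left(-7623 + 6513\right) = 19 \left(-1110\right) = -21090$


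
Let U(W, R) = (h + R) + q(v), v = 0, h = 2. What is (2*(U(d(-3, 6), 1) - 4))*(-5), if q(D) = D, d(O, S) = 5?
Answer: 10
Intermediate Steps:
U(W, R) = 2 + R (U(W, R) = (2 + R) + 0 = 2 + R)
(2*(U(d(-3, 6), 1) - 4))*(-5) = (2*((2 + 1) - 4))*(-5) = (2*(3 - 4))*(-5) = (2*(-1))*(-5) = -2*(-5) = 10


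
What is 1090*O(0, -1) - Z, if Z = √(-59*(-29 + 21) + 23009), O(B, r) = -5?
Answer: -5450 - 3*√2609 ≈ -5603.2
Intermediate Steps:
Z = 3*√2609 (Z = √(-59*(-8) + 23009) = √(472 + 23009) = √23481 = 3*√2609 ≈ 153.24)
1090*O(0, -1) - Z = 1090*(-5) - 3*√2609 = -5450 - 3*√2609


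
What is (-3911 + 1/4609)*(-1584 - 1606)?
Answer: 5227481420/419 ≈ 1.2476e+7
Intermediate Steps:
(-3911 + 1/4609)*(-1584 - 1606) = (-3911 + 1/4609)*(-3190) = -18025798/4609*(-3190) = 5227481420/419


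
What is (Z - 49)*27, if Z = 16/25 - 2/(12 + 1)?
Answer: -425709/325 ≈ -1309.9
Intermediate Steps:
Z = 158/325 (Z = 16*(1/25) - 2/13 = 16/25 - 2*1/13 = 16/25 - 2/13 = 158/325 ≈ 0.48615)
(Z - 49)*27 = (158/325 - 49)*27 = -15767/325*27 = -425709/325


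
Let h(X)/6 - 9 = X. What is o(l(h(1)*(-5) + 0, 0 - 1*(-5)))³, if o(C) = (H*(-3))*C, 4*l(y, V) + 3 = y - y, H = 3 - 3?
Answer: 0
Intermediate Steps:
h(X) = 54 + 6*X
H = 0
l(y, V) = -¾ (l(y, V) = -¾ + (y - y)/4 = -¾ + (¼)*0 = -¾ + 0 = -¾)
o(C) = 0 (o(C) = (0*(-3))*C = 0*C = 0)
o(l(h(1)*(-5) + 0, 0 - 1*(-5)))³ = 0³ = 0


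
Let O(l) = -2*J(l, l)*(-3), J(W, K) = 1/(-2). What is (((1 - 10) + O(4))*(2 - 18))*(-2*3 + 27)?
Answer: 4032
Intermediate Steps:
J(W, K) = -½ (J(W, K) = 1*(-½) = -½)
O(l) = -3 (O(l) = -2*(-½)*(-3) = 1*(-3) = -3)
(((1 - 10) + O(4))*(2 - 18))*(-2*3 + 27) = (((1 - 10) - 3)*(2 - 18))*(-2*3 + 27) = ((-9 - 3)*(-16))*(-6 + 27) = -12*(-16)*21 = 192*21 = 4032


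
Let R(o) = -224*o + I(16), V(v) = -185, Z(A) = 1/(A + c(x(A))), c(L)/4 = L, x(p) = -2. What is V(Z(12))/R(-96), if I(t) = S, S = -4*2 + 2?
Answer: -185/21498 ≈ -0.0086055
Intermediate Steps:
c(L) = 4*L
Z(A) = 1/(-8 + A) (Z(A) = 1/(A + 4*(-2)) = 1/(A - 8) = 1/(-8 + A))
S = -6 (S = -8 + 2 = -6)
I(t) = -6
R(o) = -6 - 224*o (R(o) = -224*o - 6 = -6 - 224*o)
V(Z(12))/R(-96) = -185/(-6 - 224*(-96)) = -185/(-6 + 21504) = -185/21498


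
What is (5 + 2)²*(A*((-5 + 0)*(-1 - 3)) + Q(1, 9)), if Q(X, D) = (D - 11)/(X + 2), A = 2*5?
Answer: 29302/3 ≈ 9767.3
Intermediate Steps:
A = 10
Q(X, D) = (-11 + D)/(2 + X)
(5 + 2)²*(A*((-5 + 0)*(-1 - 3)) + Q(1, 9)) = (5 + 2)²*(10*((-5 + 0)*(-1 - 3)) + (-11 + 9)/(2 + 1)) = 7²*(10*(-5*(-4)) - 2/3) = 49*(10*20 + (⅓)*(-2)) = 49*(200 - ⅔) = 49*(598/3) = 29302/3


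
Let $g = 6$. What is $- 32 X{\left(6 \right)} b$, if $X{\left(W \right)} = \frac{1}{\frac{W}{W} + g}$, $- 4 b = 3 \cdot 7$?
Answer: $24$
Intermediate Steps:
$b = - \frac{21}{4}$ ($b = - \frac{3 \cdot 7}{4} = \left(- \frac{1}{4}\right) 21 = - \frac{21}{4} \approx -5.25$)
$X{\left(W \right)} = \frac{1}{7}$ ($X{\left(W \right)} = \frac{1}{\frac{W}{W} + 6} = \frac{1}{1 + 6} = \frac{1}{7}$)
$- 32 X{\left(6 \right)} b = \left(-32\right) \frac{1}{7} \left(- \frac{21}{4}\right) = \left(- \frac{32}{7}\right) \left(- \frac{21}{4}\right) = 24$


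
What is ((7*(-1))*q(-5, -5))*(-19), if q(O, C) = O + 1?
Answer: -532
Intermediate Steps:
q(O, C) = 1 + O
((7*(-1))*q(-5, -5))*(-19) = ((7*(-1))*(1 - 5))*(-19) = -7*(-4)*(-19) = 28*(-19) = -532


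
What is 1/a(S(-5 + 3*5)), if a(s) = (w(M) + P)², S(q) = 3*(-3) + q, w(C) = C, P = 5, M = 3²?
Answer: 1/196 ≈ 0.0051020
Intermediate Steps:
M = 9
S(q) = -9 + q
a(s) = 196 (a(s) = (9 + 5)² = 14² = 196)
1/a(S(-5 + 3*5)) = 1/196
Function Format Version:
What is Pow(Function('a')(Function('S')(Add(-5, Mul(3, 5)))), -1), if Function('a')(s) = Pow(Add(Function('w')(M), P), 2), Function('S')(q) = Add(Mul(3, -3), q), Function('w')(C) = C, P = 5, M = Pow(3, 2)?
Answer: Rational(1, 196) ≈ 0.0051020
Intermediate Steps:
M = 9
Function('S')(q) = Add(-9, q)
Function('a')(s) = 196 (Function('a')(s) = Pow(Add(9, 5), 2) = Pow(14, 2) = 196)
Pow(Function('a')(Function('S')(Add(-5, Mul(3, 5)))), -1) = Pow(196, -1) = Rational(1, 196)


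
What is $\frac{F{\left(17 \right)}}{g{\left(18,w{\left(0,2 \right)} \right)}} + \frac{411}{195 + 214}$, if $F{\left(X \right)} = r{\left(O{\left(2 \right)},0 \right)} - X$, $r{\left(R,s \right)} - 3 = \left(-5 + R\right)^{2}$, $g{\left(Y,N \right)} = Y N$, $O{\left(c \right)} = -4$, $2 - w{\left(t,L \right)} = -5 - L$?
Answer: $\frac{93985}{66258} \approx 1.4185$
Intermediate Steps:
$w{\left(t,L \right)} = 7 + L$ ($w{\left(t,L \right)} = 2 - \left(-5 - L\right) = 2 + \left(5 + L\right) = 7 + L$)
$g{\left(Y,N \right)} = N Y$
$r{\left(R,s \right)} = 3 + \left(-5 + R\right)^{2}$
$F{\left(X \right)} = 84 - X$ ($F{\left(X \right)} = \left(3 + \left(-5 - 4\right)^{2}\right) - X = \left(3 + \left(-9\right)^{2}\right) - X = \left(3 + 81\right) - X = 84 - X$)
$\frac{F{\left(17 \right)}}{g{\left(18,w{\left(0,2 \right)} \right)}} + \frac{411}{195 + 214} = \frac{84 - 17}{\left(7 + 2\right) 18} + \frac{411}{195 + 214} = \frac{84 - 17}{9 \cdot 18} + \frac{411}{409} = \frac{67}{162} + 411 \cdot \frac{1}{409} = 67 \cdot \frac{1}{162} + \frac{411}{409} = \frac{67}{162} + \frac{411}{409} = \frac{93985}{66258}$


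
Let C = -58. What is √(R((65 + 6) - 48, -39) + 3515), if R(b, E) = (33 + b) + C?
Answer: √3513 ≈ 59.271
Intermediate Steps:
R(b, E) = -25 + b (R(b, E) = (33 + b) - 58 = -25 + b)
√(R((65 + 6) - 48, -39) + 3515) = √((-25 + ((65 + 6) - 48)) + 3515) = √((-25 + (71 - 48)) + 3515) = √((-25 + 23) + 3515) = √(-2 + 3515) = √3513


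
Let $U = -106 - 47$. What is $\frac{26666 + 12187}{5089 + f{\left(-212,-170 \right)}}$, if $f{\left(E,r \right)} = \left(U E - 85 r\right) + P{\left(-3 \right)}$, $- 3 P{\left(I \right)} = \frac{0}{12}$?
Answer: $\frac{1439}{1925} \approx 0.74753$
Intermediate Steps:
$U = -153$
$P{\left(I \right)} = 0$ ($P{\left(I \right)} = - \frac{0 \cdot \frac{1}{12}}{3} = \left(- \frac{1}{3}\right) 0 = 0$)
$f{\left(E,r \right)} = - 153 E - 85 r$ ($f{\left(E,r \right)} = \left(- 153 E - 85 r\right) + 0 = - 153 E - 85 r$)
$\frac{26666 + 12187}{5089 + f{\left(-212,-170 \right)}} = \frac{26666 + 12187}{5089 - -46886} = \frac{38853}{5089 + \left(32436 + 14450\right)} = \frac{38853}{5089 + 46886} = \frac{38853}{51975} = 38853 \cdot \frac{1}{51975} = \frac{1439}{1925}$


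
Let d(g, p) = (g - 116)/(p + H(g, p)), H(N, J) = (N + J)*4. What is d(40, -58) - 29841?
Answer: -1939627/65 ≈ -29840.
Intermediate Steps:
H(N, J) = 4*J + 4*N (H(N, J) = (J + N)*4 = 4*J + 4*N)
d(g, p) = (-116 + g)/(4*g + 5*p) (d(g, p) = (g - 116)/(p + (4*p + 4*g)) = (-116 + g)/(p + (4*g + 4*p)) = (-116 + g)/(4*g + 5*p))
d(40, -58) - 29841 = (-116 + 40)/(4*40 + 5*(-58)) - 29841 = -76/(160 - 290) - 29841 = -76/(-130) - 29841 = -1/130*(-76) - 29841 = 38/65 - 29841 = -1939627/65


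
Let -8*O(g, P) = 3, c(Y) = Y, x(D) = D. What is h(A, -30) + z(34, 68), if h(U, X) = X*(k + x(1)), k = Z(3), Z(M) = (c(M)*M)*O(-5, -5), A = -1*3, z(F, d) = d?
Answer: 557/4 ≈ 139.25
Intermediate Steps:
A = -3
O(g, P) = -3/8 (O(g, P) = -1/8*3 = -3/8)
Z(M) = -3*M**2/8 (Z(M) = (M*M)*(-3/8) = M**2*(-3/8) = -3*M**2/8)
k = -27/8 (k = -3/8*3**2 = -3/8*9 = -27/8 ≈ -3.3750)
h(U, X) = -19*X/8 (h(U, X) = X*(-27/8 + 1) = X*(-19/8) = -19*X/8)
h(A, -30) + z(34, 68) = -19/8*(-30) + 68 = 285/4 + 68 = 557/4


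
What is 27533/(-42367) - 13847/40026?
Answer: -1688691707/1695781542 ≈ -0.99582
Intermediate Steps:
27533/(-42367) - 13847/40026 = 27533*(-1/42367) - 13847*1/40026 = -27533/42367 - 13847/40026 = -1688691707/1695781542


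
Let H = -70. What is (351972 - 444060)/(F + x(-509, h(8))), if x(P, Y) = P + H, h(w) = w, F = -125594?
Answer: 92088/126173 ≈ 0.72985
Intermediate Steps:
x(P, Y) = -70 + P (x(P, Y) = P - 70 = -70 + P)
(351972 - 444060)/(F + x(-509, h(8))) = (351972 - 444060)/(-125594 + (-70 - 509)) = -92088/(-125594 - 579) = -92088/(-126173) = -92088*(-1/126173) = 92088/126173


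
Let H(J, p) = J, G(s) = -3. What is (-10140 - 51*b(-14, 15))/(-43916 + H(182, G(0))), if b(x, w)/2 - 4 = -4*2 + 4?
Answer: 1690/7289 ≈ 0.23186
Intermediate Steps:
b(x, w) = 0 (b(x, w) = 8 + 2*(-4*2 + 4) = 8 + 2*(-8 + 4) = 8 + 2*(-4) = 8 - 8 = 0)
(-10140 - 51*b(-14, 15))/(-43916 + H(182, G(0))) = (-10140 - 51*0)/(-43916 + 182) = (-10140 + 0)/(-43734) = -10140*(-1/43734) = 1690/7289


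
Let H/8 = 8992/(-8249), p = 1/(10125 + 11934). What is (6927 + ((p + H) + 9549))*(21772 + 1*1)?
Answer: 65241998064148393/181964691 ≈ 3.5854e+8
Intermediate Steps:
p = 1/22059 ≈ 4.5333e-5
H = -71936/8249 (H = 8*(8992/(-8249)) = 8*(8992*(-1/8249)) = 8*(-8992/8249) = -71936/8249 ≈ -8.7206)
(6927 + ((p + H) + 9549))*(21772 + 1*1) = (6927 + ((1/22059 - 71936/8249) + 9549))*(21772 + 1*1) = (6927 + (-1586827975/181964691 + 9549))*(21772 + 1) = (6927 + 1735994006384/181964691)*21773 = (2996463420941/181964691)*21773 = 65241998064148393/181964691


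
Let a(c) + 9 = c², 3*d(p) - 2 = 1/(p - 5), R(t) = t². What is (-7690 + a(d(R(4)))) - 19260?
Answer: -29357822/1089 ≈ -26959.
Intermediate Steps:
d(p) = ⅔ + 1/(3*(-5 + p)) (d(p) = ⅔ + 1/(3*(p - 5)) = ⅔ + 1/(3*(-5 + p)))
a(c) = -9 + c²
(-7690 + a(d(R(4)))) - 19260 = (-7690 + (-9 + ((-9 + 2*4²)/(3*(-5 + 4²)))²)) - 19260 = (-7690 + (-9 + ((-9 + 2*16)/(3*(-5 + 16)))²)) - 19260 = (-7690 + (-9 + ((⅓)*(-9 + 32)/11)²)) - 19260 = (-7690 + (-9 + ((⅓)*(1/11)*23)²)) - 19260 = (-7690 + (-9 + (23/33)²)) - 19260 = (-7690 + (-9 + 529/1089)) - 19260 = (-7690 - 9272/1089) - 19260 = -8383682/1089 - 19260 = -29357822/1089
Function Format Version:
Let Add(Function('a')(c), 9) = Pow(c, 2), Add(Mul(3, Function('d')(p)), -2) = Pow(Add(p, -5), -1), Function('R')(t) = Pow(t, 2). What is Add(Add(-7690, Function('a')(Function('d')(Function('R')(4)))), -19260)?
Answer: Rational(-29357822, 1089) ≈ -26959.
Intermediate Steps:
Function('d')(p) = Add(Rational(2, 3), Mul(Rational(1, 3), Pow(Add(-5, p), -1))) (Function('d')(p) = Add(Rational(2, 3), Mul(Rational(1, 3), Pow(Add(p, -5), -1))) = Add(Rational(2, 3), Mul(Rational(1, 3), Pow(Add(-5, p), -1))))
Function('a')(c) = Add(-9, Pow(c, 2))
Add(Add(-7690, Function('a')(Function('d')(Function('R')(4)))), -19260) = Add(Add(-7690, Add(-9, Pow(Mul(Rational(1, 3), Pow(Add(-5, Pow(4, 2)), -1), Add(-9, Mul(2, Pow(4, 2)))), 2))), -19260) = Add(Add(-7690, Add(-9, Pow(Mul(Rational(1, 3), Pow(Add(-5, 16), -1), Add(-9, Mul(2, 16))), 2))), -19260) = Add(Add(-7690, Add(-9, Pow(Mul(Rational(1, 3), Pow(11, -1), Add(-9, 32)), 2))), -19260) = Add(Add(-7690, Add(-9, Pow(Mul(Rational(1, 3), Rational(1, 11), 23), 2))), -19260) = Add(Add(-7690, Add(-9, Pow(Rational(23, 33), 2))), -19260) = Add(Add(-7690, Add(-9, Rational(529, 1089))), -19260) = Add(Add(-7690, Rational(-9272, 1089)), -19260) = Add(Rational(-8383682, 1089), -19260) = Rational(-29357822, 1089)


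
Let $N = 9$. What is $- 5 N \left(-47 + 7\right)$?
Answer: $1800$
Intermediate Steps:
$- 5 N \left(-47 + 7\right) = \left(-5\right) 9 \left(-47 + 7\right) = \left(-45\right) \left(-40\right) = 1800$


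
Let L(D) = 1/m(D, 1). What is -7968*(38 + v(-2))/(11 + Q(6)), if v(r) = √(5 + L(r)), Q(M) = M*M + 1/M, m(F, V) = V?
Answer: -1816704/283 - 47808*√6/283 ≈ -6833.3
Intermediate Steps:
L(D) = 1 (L(D) = 1/1 = 1)
Q(M) = 1/M + M² (Q(M) = M² + 1/M = 1/M + M²)
v(r) = √6 (v(r) = √(5 + 1) = √6)
-7968*(38 + v(-2))/(11 + Q(6)) = -7968*(38 + √6)/(11 + (1 + 6³)/6) = -7968*(38 + √6)/(11 + (1 + 216)/6) = -7968*(38 + √6)/(11 + (⅙)*217) = -7968*(38 + √6)/(11 + 217/6) = -7968*(38 + √6)/283/6 = -7968*(38 + √6)*6/283 = -7968*(228/283 + 6*√6/283) = -1816704/283 - 47808*√6/283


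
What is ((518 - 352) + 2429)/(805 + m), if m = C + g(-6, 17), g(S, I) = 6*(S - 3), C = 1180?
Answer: 2595/1931 ≈ 1.3439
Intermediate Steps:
g(S, I) = -18 + 6*S (g(S, I) = 6*(-3 + S) = -18 + 6*S)
m = 1126 (m = 1180 + (-18 + 6*(-6)) = 1180 + (-18 - 36) = 1180 - 54 = 1126)
((518 - 352) + 2429)/(805 + m) = ((518 - 352) + 2429)/(805 + 1126) = (166 + 2429)/1931 = 2595*(1/1931) = 2595/1931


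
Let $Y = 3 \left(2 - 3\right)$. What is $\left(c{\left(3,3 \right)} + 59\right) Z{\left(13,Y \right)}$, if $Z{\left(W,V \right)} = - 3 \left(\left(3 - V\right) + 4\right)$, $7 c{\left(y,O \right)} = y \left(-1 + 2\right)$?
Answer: $- \frac{12480}{7} \approx -1782.9$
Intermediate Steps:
$Y = -3$ ($Y = 3 \left(-1\right) = -3$)
$c{\left(y,O \right)} = \frac{y}{7}$ ($c{\left(y,O \right)} = \frac{y \left(-1 + 2\right)}{7} = \frac{y 1}{7} = \frac{y}{7}$)
$Z{\left(W,V \right)} = -21 + 3 V$ ($Z{\left(W,V \right)} = - 3 \left(7 - V\right) = -21 + 3 V$)
$\left(c{\left(3,3 \right)} + 59\right) Z{\left(13,Y \right)} = \left(\frac{1}{7} \cdot 3 + 59\right) \left(-21 + 3 \left(-3\right)\right) = \left(\frac{3}{7} + 59\right) \left(-21 - 9\right) = \frac{416}{7} \left(-30\right) = - \frac{12480}{7}$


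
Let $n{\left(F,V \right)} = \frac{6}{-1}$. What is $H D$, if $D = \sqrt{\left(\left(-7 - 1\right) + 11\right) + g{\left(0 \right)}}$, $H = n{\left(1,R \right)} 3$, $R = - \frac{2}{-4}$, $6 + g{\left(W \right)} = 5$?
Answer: $- 18 \sqrt{2} \approx -25.456$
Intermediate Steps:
$g{\left(W \right)} = -1$ ($g{\left(W \right)} = -6 + 5 = -1$)
$R = \frac{1}{2}$ ($R = \left(-2\right) \left(- \frac{1}{4}\right) = \frac{1}{2} \approx 0.5$)
$n{\left(F,V \right)} = -6$ ($n{\left(F,V \right)} = 6 \left(-1\right) = -6$)
$H = -18$ ($H = \left(-6\right) 3 = -18$)
$D = \sqrt{2}$ ($D = \sqrt{\left(\left(-7 - 1\right) + 11\right) - 1} = \sqrt{\left(-8 + 11\right) - 1} = \sqrt{3 - 1} = \sqrt{2} \approx 1.4142$)
$H D = - 18 \sqrt{2}$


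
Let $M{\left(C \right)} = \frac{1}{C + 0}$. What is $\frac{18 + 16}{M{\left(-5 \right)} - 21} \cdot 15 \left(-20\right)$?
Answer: $\frac{25500}{53} \approx 481.13$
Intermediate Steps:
$M{\left(C \right)} = \frac{1}{C}$
$\frac{18 + 16}{M{\left(-5 \right)} - 21} \cdot 15 \left(-20\right) = \frac{18 + 16}{\frac{1}{-5} - 21} \cdot 15 \left(-20\right) = \frac{34}{- \frac{1}{5} - 21} \cdot 15 \left(-20\right) = \frac{34}{- \frac{106}{5}} \cdot 15 \left(-20\right) = 34 \left(- \frac{5}{106}\right) 15 \left(-20\right) = \left(- \frac{85}{53}\right) 15 \left(-20\right) = \left(- \frac{1275}{53}\right) \left(-20\right) = \frac{25500}{53}$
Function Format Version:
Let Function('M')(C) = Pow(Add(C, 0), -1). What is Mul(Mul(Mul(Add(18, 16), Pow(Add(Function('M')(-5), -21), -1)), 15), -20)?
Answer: Rational(25500, 53) ≈ 481.13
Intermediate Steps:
Function('M')(C) = Pow(C, -1)
Mul(Mul(Mul(Add(18, 16), Pow(Add(Function('M')(-5), -21), -1)), 15), -20) = Mul(Mul(Mul(Add(18, 16), Pow(Add(Pow(-5, -1), -21), -1)), 15), -20) = Mul(Mul(Mul(34, Pow(Add(Rational(-1, 5), -21), -1)), 15), -20) = Mul(Mul(Mul(34, Pow(Rational(-106, 5), -1)), 15), -20) = Mul(Mul(Mul(34, Rational(-5, 106)), 15), -20) = Mul(Mul(Rational(-85, 53), 15), -20) = Mul(Rational(-1275, 53), -20) = Rational(25500, 53)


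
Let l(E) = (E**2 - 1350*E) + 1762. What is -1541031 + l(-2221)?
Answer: 6391922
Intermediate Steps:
l(E) = 1762 + E**2 - 1350*E
-1541031 + l(-2221) = -1541031 + (1762 + (-2221)**2 - 1350*(-2221)) = -1541031 + (1762 + 4932841 + 2998350) = -1541031 + 7932953 = 6391922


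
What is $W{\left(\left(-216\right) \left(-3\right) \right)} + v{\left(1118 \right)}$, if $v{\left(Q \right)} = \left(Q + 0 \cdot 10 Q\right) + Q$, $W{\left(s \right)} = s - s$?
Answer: $2236$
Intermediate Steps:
$W{\left(s \right)} = 0$
$v{\left(Q \right)} = 2 Q$ ($v{\left(Q \right)} = \left(Q + 0 Q\right) + Q = \left(Q + 0\right) + Q = Q + Q = 2 Q$)
$W{\left(\left(-216\right) \left(-3\right) \right)} + v{\left(1118 \right)} = 0 + 2 \cdot 1118 = 0 + 2236 = 2236$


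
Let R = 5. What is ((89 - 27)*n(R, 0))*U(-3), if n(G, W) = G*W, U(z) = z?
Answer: 0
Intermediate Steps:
((89 - 27)*n(R, 0))*U(-3) = ((89 - 27)*(5*0))*(-3) = (62*0)*(-3) = 0*(-3) = 0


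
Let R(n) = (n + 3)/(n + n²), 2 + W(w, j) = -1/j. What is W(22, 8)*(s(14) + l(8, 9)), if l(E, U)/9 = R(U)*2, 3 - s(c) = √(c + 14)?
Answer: -459/40 + 17*√7/4 ≈ -0.23056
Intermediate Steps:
W(w, j) = -2 - 1/j
s(c) = 3 - √(14 + c) (s(c) = 3 - √(c + 14) = 3 - √(14 + c))
R(n) = (3 + n)/(n + n²)
l(E, U) = 18*(3 + U)/(U*(1 + U)) (l(E, U) = 9*(((3 + U)/(U*(1 + U)))*2) = 9*(2*(3 + U)/(U*(1 + U))) = 18*(3 + U)/(U*(1 + U)))
W(22, 8)*(s(14) + l(8, 9)) = (-2 - 1/8)*((3 - √(14 + 14)) + 18*(3 + 9)/(9*(1 + 9))) = (-2 - 1*⅛)*((3 - √28) + 18*(⅑)*12/10) = (-2 - ⅛)*((3 - 2*√7) + 18*(⅑)*(⅒)*12) = -17*((3 - 2*√7) + 12/5)/8 = -17*(27/5 - 2*√7)/8 = -459/40 + 17*√7/4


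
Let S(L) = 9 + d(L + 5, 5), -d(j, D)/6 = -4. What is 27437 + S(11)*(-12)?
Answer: 27041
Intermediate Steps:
d(j, D) = 24 (d(j, D) = -6*(-4) = 24)
S(L) = 33 (S(L) = 9 + 24 = 33)
27437 + S(11)*(-12) = 27437 + 33*(-12) = 27437 - 396 = 27041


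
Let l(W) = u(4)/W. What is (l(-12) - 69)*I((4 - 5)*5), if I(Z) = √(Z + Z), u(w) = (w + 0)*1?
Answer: -208*I*√10/3 ≈ -219.25*I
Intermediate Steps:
u(w) = w (u(w) = w*1 = w)
I(Z) = √2*√Z (I(Z) = √(2*Z) = √2*√Z)
l(W) = 4/W
(l(-12) - 69)*I((4 - 5)*5) = (4/(-12) - 69)*(√2*√((4 - 5)*5)) = (4*(-1/12) - 69)*(√2*√(-1*5)) = (-⅓ - 69)*(√2*√(-5)) = -208*√2*I*√5/3 = -208*I*√10/3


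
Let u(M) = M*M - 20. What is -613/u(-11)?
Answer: -613/101 ≈ -6.0693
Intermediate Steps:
u(M) = -20 + M² (u(M) = M² - 20 = -20 + M²)
-613/u(-11) = -613/(-20 + (-11)²) = -613/(-20 + 121) = -613/101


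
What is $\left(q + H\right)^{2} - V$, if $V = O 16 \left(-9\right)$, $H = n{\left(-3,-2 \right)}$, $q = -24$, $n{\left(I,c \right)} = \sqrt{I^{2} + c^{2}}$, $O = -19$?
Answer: $-2736 + \left(24 - \sqrt{13}\right)^{2} \approx -2320.1$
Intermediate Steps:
$H = \sqrt{13}$ ($H = \sqrt{\left(-3\right)^{2} + \left(-2\right)^{2}} = \sqrt{9 + 4} = \sqrt{13} \approx 3.6056$)
$V = 2736$ ($V = \left(-19\right) 16 \left(-9\right) = \left(-304\right) \left(-9\right) = 2736$)
$\left(q + H\right)^{2} - V = \left(-24 + \sqrt{13}\right)^{2} - 2736 = -2736 + \left(-24 + \sqrt{13}\right)^{2}$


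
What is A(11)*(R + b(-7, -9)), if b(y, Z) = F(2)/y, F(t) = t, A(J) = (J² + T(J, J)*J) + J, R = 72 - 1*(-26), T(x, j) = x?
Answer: 173052/7 ≈ 24722.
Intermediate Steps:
R = 98 (R = 72 + 26 = 98)
A(J) = J + 2*J² (A(J) = (J² + J*J) + J = (J² + J²) + J = 2*J² + J = J + 2*J²)
b(y, Z) = 2/y
A(11)*(R + b(-7, -9)) = (11*(1 + 2*11))*(98 + 2/(-7)) = (11*(1 + 22))*(98 + 2*(-⅐)) = (11*23)*(98 - 2/7) = 253*(684/7) = 173052/7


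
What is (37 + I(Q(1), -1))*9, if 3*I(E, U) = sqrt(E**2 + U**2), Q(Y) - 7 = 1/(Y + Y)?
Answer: 333 + 3*sqrt(229)/2 ≈ 355.70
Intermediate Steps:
Q(Y) = 7 + 1/(2*Y) (Q(Y) = 7 + 1/(Y + Y) = 7 + 1/(2*Y))
I(E, U) = sqrt(E**2 + U**2)/3
(37 + I(Q(1), -1))*9 = (37 + sqrt((7 + (1/2)/1)**2 + (-1)**2)/3)*9 = (37 + sqrt((7 + (1/2)*1)**2 + 1)/3)*9 = (37 + sqrt((7 + 1/2)**2 + 1)/3)*9 = (37 + sqrt((15/2)**2 + 1)/3)*9 = (37 + sqrt(225/4 + 1)/3)*9 = (37 + sqrt(229/4)/3)*9 = (37 + (sqrt(229)/2)/3)*9 = (37 + sqrt(229)/6)*9 = 333 + 3*sqrt(229)/2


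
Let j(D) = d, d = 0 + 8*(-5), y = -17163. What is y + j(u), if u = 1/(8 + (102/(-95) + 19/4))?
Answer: -17203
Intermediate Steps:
u = 380/4437 (u = 1/(8 + (102*(-1/95) + 19*(¼))) = 1/(8 + (-102/95 + 19/4)) = 1/(8 + 1397/380) = 1/(4437/380) = 380/4437 ≈ 0.085643)
d = -40 (d = 0 - 40 = -40)
j(D) = -40
y + j(u) = -17163 - 40 = -17203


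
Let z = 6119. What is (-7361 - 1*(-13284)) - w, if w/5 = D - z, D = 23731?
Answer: -82137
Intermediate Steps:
w = 88060 (w = 5*(23731 - 1*6119) = 5*(23731 - 6119) = 5*17612 = 88060)
(-7361 - 1*(-13284)) - w = (-7361 - 1*(-13284)) - 1*88060 = (-7361 + 13284) - 88060 = 5923 - 88060 = -82137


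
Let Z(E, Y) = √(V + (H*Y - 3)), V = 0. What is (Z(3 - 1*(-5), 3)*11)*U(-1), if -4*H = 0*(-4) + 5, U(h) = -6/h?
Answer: 99*I*√3 ≈ 171.47*I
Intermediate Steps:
H = -5/4 (H = -(0*(-4) + 5)/4 = -(0 + 5)/4 = -¼*5 = -5/4 ≈ -1.2500)
Z(E, Y) = √(-3 - 5*Y/4) (Z(E, Y) = √(0 + (-5*Y/4 - 3)) = √(0 + (-3 - 5*Y/4)) = √(-3 - 5*Y/4))
(Z(3 - 1*(-5), 3)*11)*U(-1) = ((√(-12 - 5*3)/2)*11)*(-6/(-1)) = ((√(-12 - 15)/2)*11)*(-6*(-1)) = ((√(-27)/2)*11)*6 = (((3*I*√3)/2)*11)*6 = ((3*I*√3/2)*11)*6 = (33*I*√3/2)*6 = 99*I*√3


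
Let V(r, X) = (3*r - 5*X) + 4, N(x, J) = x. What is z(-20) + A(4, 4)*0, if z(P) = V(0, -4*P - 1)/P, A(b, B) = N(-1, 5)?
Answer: 391/20 ≈ 19.550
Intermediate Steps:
A(b, B) = -1
V(r, X) = 4 - 5*X + 3*r (V(r, X) = (-5*X + 3*r) + 4 = 4 - 5*X + 3*r)
z(P) = (9 + 20*P)/P (z(P) = (4 - 5*(-4*P - 1) + 3*0)/P = (4 - 5*(-1 - 4*P) + 0)/P = (4 + (5 + 20*P) + 0)/P = (9 + 20*P)/P)
z(-20) + A(4, 4)*0 = (20 + 9/(-20)) - 1*0 = (20 + 9*(-1/20)) + 0 = (20 - 9/20) + 0 = 391/20 + 0 = 391/20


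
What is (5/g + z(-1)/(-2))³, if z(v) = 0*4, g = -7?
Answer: -125/343 ≈ -0.36443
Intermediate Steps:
z(v) = 0
(5/g + z(-1)/(-2))³ = (5/(-7) + 0/(-2))³ = (5*(-⅐) + 0*(-½))³ = (-5/7 + 0)³ = (-5/7)³ = -125/343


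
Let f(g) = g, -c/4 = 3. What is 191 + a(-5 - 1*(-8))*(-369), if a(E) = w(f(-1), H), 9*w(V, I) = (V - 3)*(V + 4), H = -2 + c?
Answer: 683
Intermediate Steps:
c = -12 (c = -4*3 = -12)
H = -14 (H = -2 - 12 = -14)
w(V, I) = (-3 + V)*(4 + V)/9 (w(V, I) = ((V - 3)*(V + 4))/9 = ((-3 + V)*(4 + V))/9 = (-3 + V)*(4 + V)/9)
a(E) = -4/3 (a(E) = -4/3 + (⅑)*(-1) + (⅑)*(-1)² = -4/3 - ⅑ + (⅑)*1 = -4/3 - ⅑ + ⅑ = -4/3)
191 + a(-5 - 1*(-8))*(-369) = 191 - 4/3*(-369) = 191 + 492 = 683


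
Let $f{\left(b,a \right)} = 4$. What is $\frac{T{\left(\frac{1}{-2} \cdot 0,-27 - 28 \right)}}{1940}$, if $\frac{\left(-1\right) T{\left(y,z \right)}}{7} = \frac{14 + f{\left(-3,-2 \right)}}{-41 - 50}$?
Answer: $\frac{9}{12610} \approx 0.00071372$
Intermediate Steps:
$T{\left(y,z \right)} = \frac{18}{13}$ ($T{\left(y,z \right)} = - 7 \frac{14 + 4}{-41 - 50} = - 7 \frac{18}{-91} = - 7 \cdot 18 \left(- \frac{1}{91}\right) = \left(-7\right) \left(- \frac{18}{91}\right) = \frac{18}{13}$)
$\frac{T{\left(\frac{1}{-2} \cdot 0,-27 - 28 \right)}}{1940} = \frac{18}{13 \cdot 1940} = \frac{18}{13} \cdot \frac{1}{1940} = \frac{9}{12610}$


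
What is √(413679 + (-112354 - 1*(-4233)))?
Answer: √305558 ≈ 552.77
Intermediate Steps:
√(413679 + (-112354 - 1*(-4233))) = √(413679 + (-112354 + 4233)) = √(413679 - 108121) = √305558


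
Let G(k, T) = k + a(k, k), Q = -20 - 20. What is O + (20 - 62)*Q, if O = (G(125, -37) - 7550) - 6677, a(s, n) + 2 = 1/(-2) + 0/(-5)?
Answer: -24849/2 ≈ -12425.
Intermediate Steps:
Q = -40
a(s, n) = -5/2 (a(s, n) = -2 + (1/(-2) + 0/(-5)) = -2 + (1*(-½) + 0*(-⅕)) = -2 + (-½ + 0) = -2 - ½ = -5/2)
G(k, T) = -5/2 + k (G(k, T) = k - 5/2 = -5/2 + k)
O = -28209/2 (O = ((-5/2 + 125) - 7550) - 6677 = (245/2 - 7550) - 6677 = -14855/2 - 6677 = -28209/2 ≈ -14105.)
O + (20 - 62)*Q = -28209/2 + (20 - 62)*(-40) = -28209/2 - 42*(-40) = -28209/2 + 1680 = -24849/2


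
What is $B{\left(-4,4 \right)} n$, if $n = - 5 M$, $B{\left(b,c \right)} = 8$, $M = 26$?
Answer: $-1040$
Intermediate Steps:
$n = -130$ ($n = \left(-5\right) 26 = -130$)
$B{\left(-4,4 \right)} n = 8 \left(-130\right) = -1040$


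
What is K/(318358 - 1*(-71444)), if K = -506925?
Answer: -168975/129934 ≈ -1.3005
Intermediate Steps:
K/(318358 - 1*(-71444)) = -506925/(318358 - 1*(-71444)) = -506925/(318358 + 71444) = -506925/389802 = -506925*1/389802 = -168975/129934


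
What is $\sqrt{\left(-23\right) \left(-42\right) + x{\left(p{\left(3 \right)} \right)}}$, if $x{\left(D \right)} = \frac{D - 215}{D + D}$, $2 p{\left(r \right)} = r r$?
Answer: $\frac{19 \sqrt{94}}{6} \approx 30.702$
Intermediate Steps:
$p{\left(r \right)} = \frac{r^{2}}{2}$ ($p{\left(r \right)} = \frac{r r}{2} = \frac{r^{2}}{2}$)
$x{\left(D \right)} = \frac{-215 + D}{2 D}$
$\sqrt{\left(-23\right) \left(-42\right) + x{\left(p{\left(3 \right)} \right)}} = \sqrt{\left(-23\right) \left(-42\right) + \frac{-215 + \frac{3^{2}}{2}}{2 \frac{3^{2}}{2}}} = \sqrt{966 + \frac{-215 + \frac{1}{2} \cdot 9}{2 \cdot \frac{1}{2} \cdot 9}} = \sqrt{966 + \frac{-215 + \frac{9}{2}}{2 \cdot \frac{9}{2}}} = \sqrt{966 + \frac{1}{2} \cdot \frac{2}{9} \left(- \frac{421}{2}\right)} = \sqrt{966 - \frac{421}{18}} = \sqrt{\frac{16967}{18}} = \frac{19 \sqrt{94}}{6}$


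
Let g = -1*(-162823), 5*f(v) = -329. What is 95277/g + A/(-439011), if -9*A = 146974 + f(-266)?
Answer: 667281488786/1072216320795 ≈ 0.62234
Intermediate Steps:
f(v) = -329/5 (f(v) = (⅕)*(-329) = -329/5)
g = 162823
A = -244847/15 (A = -(146974 - 329/5)/9 = -⅑*734541/5 = -244847/15 ≈ -16323.)
95277/g + A/(-439011) = 95277/162823 - 244847/15/(-439011) = 95277*(1/162823) - 244847/15*(-1/439011) = 95277/162823 + 244847/6585165 = 667281488786/1072216320795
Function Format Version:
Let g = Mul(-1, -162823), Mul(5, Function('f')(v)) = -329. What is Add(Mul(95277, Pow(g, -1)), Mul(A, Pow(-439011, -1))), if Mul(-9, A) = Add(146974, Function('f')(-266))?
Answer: Rational(667281488786, 1072216320795) ≈ 0.62234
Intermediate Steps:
Function('f')(v) = Rational(-329, 5) (Function('f')(v) = Mul(Rational(1, 5), -329) = Rational(-329, 5))
g = 162823
A = Rational(-244847, 15) (A = Mul(Rational(-1, 9), Add(146974, Rational(-329, 5))) = Mul(Rational(-1, 9), Rational(734541, 5)) = Rational(-244847, 15) ≈ -16323.)
Add(Mul(95277, Pow(g, -1)), Mul(A, Pow(-439011, -1))) = Add(Mul(95277, Pow(162823, -1)), Mul(Rational(-244847, 15), Pow(-439011, -1))) = Add(Mul(95277, Rational(1, 162823)), Mul(Rational(-244847, 15), Rational(-1, 439011))) = Add(Rational(95277, 162823), Rational(244847, 6585165)) = Rational(667281488786, 1072216320795)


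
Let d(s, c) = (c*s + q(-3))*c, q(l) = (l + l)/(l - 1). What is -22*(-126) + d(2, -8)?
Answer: 2888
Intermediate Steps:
q(l) = 2*l/(-1 + l) (q(l) = (2*l)/(-1 + l) = 2*l/(-1 + l))
d(s, c) = c*(3/2 + c*s) (d(s, c) = (c*s + 2*(-3)/(-1 - 3))*c = (c*s + 2*(-3)/(-4))*c = (c*s + 2*(-3)*(-¼))*c = (c*s + 3/2)*c = (3/2 + c*s)*c = c*(3/2 + c*s))
-22*(-126) + d(2, -8) = -22*(-126) + (½)*(-8)*(3 + 2*(-8)*2) = 2772 + (½)*(-8)*(3 - 32) = 2772 + (½)*(-8)*(-29) = 2772 + 116 = 2888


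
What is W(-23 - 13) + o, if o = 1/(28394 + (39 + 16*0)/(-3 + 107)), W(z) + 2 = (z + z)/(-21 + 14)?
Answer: 13175046/1590085 ≈ 8.2858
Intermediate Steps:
W(z) = -2 - 2*z/7 (W(z) = -2 + (z + z)/(-21 + 14) = -2 + (2*z)/(-7) = -2 + (2*z)*(-⅐) = -2 - 2*z/7)
o = 8/227155 (o = 1/(28394 + (39 + 0)/104) = 1/(28394 + 39*(1/104)) = 1/(28394 + 3/8) = 1/(227155/8) = 8/227155 ≈ 3.5218e-5)
W(-23 - 13) + o = (-2 - 2*(-23 - 13)/7) + 8/227155 = (-2 - 2/7*(-36)) + 8/227155 = (-2 + 72/7) + 8/227155 = 58/7 + 8/227155 = 13175046/1590085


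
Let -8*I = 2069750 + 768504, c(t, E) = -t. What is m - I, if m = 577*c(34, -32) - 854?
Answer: 1337239/4 ≈ 3.3431e+5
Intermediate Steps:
m = -20472 (m = 577*(-1*34) - 854 = 577*(-34) - 854 = -19618 - 854 = -20472)
I = -1419127/4 (I = -(2069750 + 768504)/8 = -⅛*2838254 = -1419127/4 ≈ -3.5478e+5)
m - I = -20472 - 1*(-1419127/4) = -20472 + 1419127/4 = 1337239/4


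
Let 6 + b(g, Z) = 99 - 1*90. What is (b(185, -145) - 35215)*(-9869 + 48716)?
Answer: -1367880564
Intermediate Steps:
b(g, Z) = 3 (b(g, Z) = -6 + (99 - 1*90) = -6 + (99 - 90) = -6 + 9 = 3)
(b(185, -145) - 35215)*(-9869 + 48716) = (3 - 35215)*(-9869 + 48716) = -35212*38847 = -1367880564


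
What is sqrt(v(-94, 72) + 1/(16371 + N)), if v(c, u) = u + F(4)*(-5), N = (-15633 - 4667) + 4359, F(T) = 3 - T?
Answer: 3*sqrt(1581970)/430 ≈ 8.7751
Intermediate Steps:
N = -15941 (N = -20300 + 4359 = -15941)
v(c, u) = 5 + u (v(c, u) = u + (3 - 1*4)*(-5) = u + (3 - 4)*(-5) = u - 1*(-5) = u + 5 = 5 + u)
sqrt(v(-94, 72) + 1/(16371 + N)) = sqrt((5 + 72) + 1/(16371 - 15941)) = sqrt(77 + 1/430) = sqrt(33111/430) = 3*sqrt(1581970)/430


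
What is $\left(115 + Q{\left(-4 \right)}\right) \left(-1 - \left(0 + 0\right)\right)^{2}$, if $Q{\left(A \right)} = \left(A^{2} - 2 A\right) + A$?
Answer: $135$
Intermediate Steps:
$Q{\left(A \right)} = A^{2} - A$
$\left(115 + Q{\left(-4 \right)}\right) \left(-1 - \left(0 + 0\right)\right)^{2} = \left(115 - 4 \left(-1 - 4\right)\right) \left(-1 - \left(0 + 0\right)\right)^{2} = \left(115 - -20\right) \left(-1 - 0\right)^{2} = \left(115 + 20\right) \left(-1 + 0\right)^{2} = 135 \left(-1\right)^{2} = 135 \cdot 1 = 135$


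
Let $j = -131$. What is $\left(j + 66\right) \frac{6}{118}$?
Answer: $- \frac{195}{59} \approx -3.3051$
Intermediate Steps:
$\left(j + 66\right) \frac{6}{118} = \left(-131 + 66\right) \frac{6}{118} = - 65 \cdot 6 \cdot \frac{1}{118} = \left(-65\right) \frac{3}{59} = - \frac{195}{59}$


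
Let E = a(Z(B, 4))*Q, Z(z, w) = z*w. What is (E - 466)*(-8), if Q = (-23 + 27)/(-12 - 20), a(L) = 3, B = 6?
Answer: 3731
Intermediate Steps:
Z(z, w) = w*z
Q = -⅛ (Q = 4/(-32) = 4*(-1/32) = -⅛ ≈ -0.12500)
E = -3/8 (E = 3*(-⅛) = -3/8 ≈ -0.37500)
(E - 466)*(-8) = (-3/8 - 466)*(-8) = -3731/8*(-8) = 3731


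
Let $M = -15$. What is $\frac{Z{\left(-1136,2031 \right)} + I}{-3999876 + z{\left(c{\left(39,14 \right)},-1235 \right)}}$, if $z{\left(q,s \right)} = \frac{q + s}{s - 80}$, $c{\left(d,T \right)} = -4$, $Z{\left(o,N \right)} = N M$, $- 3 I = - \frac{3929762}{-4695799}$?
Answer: $\frac{564367070367605}{74097393674760297} \approx 0.0076166$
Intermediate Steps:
$I = - \frac{3929762}{14087397}$ ($I = - \frac{\left(-3929762\right) \frac{1}{-4695799}}{3} = - \frac{\left(-3929762\right) \left(- \frac{1}{4695799}\right)}{3} = \left(- \frac{1}{3}\right) \frac{3929762}{4695799} = - \frac{3929762}{14087397} \approx -0.27896$)
$Z{\left(o,N \right)} = - 15 N$ ($Z{\left(o,N \right)} = N \left(-15\right) = - 15 N$)
$z{\left(q,s \right)} = \frac{q + s}{-80 + s}$
$\frac{Z{\left(-1136,2031 \right)} + I}{-3999876 + z{\left(c{\left(39,14 \right)},-1235 \right)}} = \frac{\left(-15\right) 2031 - \frac{3929762}{14087397}}{-3999876 + \frac{-4 - 1235}{-80 - 1235}} = \frac{-30465 - \frac{3929762}{14087397}}{-3999876 + \frac{1}{-1315} \left(-1239\right)} = - \frac{429176479367}{14087397 \left(-3999876 - - \frac{1239}{1315}\right)} = - \frac{429176479367}{14087397 \left(-3999876 + \frac{1239}{1315}\right)} = - \frac{429176479367}{14087397 \left(- \frac{5259835701}{1315}\right)} = \left(- \frac{429176479367}{14087397}\right) \left(- \frac{1315}{5259835701}\right) = \frac{564367070367605}{74097393674760297}$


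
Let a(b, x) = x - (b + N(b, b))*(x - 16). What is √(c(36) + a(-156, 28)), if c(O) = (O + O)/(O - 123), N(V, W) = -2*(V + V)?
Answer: 2*I*√1175051/29 ≈ 74.758*I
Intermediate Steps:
N(V, W) = -4*V
c(O) = 2*O/(-123 + O) (c(O) = (2*O)/(-123 + O) = 2*O/(-123 + O))
a(b, x) = x + 3*b*(-16 + x) (a(b, x) = x - (b - 4*b)*(x - 16) = x - (-3*b)*(-16 + x) = x - (-3)*b*(-16 + x) = x + 3*b*(-16 + x))
√(c(36) + a(-156, 28)) = √(2*36/(-123 + 36) + (28 - 48*(-156) + 3*(-156)*28)) = √(2*36/(-87) + (28 + 7488 - 13104)) = √(2*36*(-1/87) - 5588) = √(-24/29 - 5588) = √(-162076/29) = 2*I*√1175051/29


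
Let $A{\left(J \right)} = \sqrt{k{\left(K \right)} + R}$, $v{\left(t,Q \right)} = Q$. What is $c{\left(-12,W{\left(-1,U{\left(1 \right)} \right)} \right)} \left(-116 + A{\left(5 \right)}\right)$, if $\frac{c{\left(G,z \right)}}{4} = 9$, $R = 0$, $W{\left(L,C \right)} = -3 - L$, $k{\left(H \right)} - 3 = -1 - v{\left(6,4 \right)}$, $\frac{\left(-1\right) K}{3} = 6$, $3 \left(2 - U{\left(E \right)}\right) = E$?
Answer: $-4176 + 36 i \sqrt{2} \approx -4176.0 + 50.912 i$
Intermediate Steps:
$U{\left(E \right)} = 2 - \frac{E}{3}$
$K = -18$ ($K = \left(-3\right) 6 = -18$)
$k{\left(H \right)} = -2$ ($k{\left(H \right)} = 3 - 5 = -2$)
$c{\left(G,z \right)} = 36$ ($c{\left(G,z \right)} = 4 \cdot 9 = 36$)
$A{\left(J \right)} = i \sqrt{2}$ ($A{\left(J \right)} = \sqrt{-2 + 0} = \sqrt{-2} = i \sqrt{2}$)
$c{\left(-12,W{\left(-1,U{\left(1 \right)} \right)} \right)} \left(-116 + A{\left(5 \right)}\right) = 36 \left(-116 + i \sqrt{2}\right) = -4176 + 36 i \sqrt{2}$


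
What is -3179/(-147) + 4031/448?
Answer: 288107/9408 ≈ 30.624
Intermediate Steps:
-3179/(-147) + 4031/448 = -3179*(-1/147) + 4031*(1/448) = 3179/147 + 4031/448 = 288107/9408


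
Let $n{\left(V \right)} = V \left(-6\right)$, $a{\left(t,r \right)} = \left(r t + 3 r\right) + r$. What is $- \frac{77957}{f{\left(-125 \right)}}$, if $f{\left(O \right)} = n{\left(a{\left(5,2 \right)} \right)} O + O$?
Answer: $- \frac{77957}{13375} \approx -5.8286$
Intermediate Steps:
$a{\left(t,r \right)} = 4 r + r t$ ($a{\left(t,r \right)} = \left(3 r + r t\right) + r = 4 r + r t$)
$n{\left(V \right)} = - 6 V$
$f{\left(O \right)} = - 107 O$ ($f{\left(O \right)} = - 6 \cdot 2 \left(4 + 5\right) O + O = - 6 \cdot 2 \cdot 9 O + O = \left(-6\right) 18 O + O = - 108 O + O = - 107 O$)
$- \frac{77957}{f{\left(-125 \right)}} = - \frac{77957}{\left(-107\right) \left(-125\right)} = - \frac{77957}{13375}$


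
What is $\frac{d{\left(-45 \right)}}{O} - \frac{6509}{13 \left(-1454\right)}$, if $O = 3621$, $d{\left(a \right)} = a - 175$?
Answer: $\frac{19410649}{68444142} \approx 0.2836$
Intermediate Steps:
$d{\left(a \right)} = -175 + a$
$\frac{d{\left(-45 \right)}}{O} - \frac{6509}{13 \left(-1454\right)} = \frac{-175 - 45}{3621} - \frac{6509}{13 \left(-1454\right)} = \left(-220\right) \frac{1}{3621} - \frac{6509}{-18902} = - \frac{220}{3621} - - \frac{6509}{18902} = - \frac{220}{3621} + \frac{6509}{18902} = \frac{19410649}{68444142}$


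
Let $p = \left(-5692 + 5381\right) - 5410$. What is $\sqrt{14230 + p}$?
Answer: $\sqrt{8509} \approx 92.244$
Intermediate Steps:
$p = -5721$ ($p = -311 - 5410 = -5721$)
$\sqrt{14230 + p} = \sqrt{14230 - 5721} = \sqrt{8509}$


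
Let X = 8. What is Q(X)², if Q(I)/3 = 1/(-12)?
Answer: 1/16 ≈ 0.062500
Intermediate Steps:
Q(I) = -¼ (Q(I) = 3/(-12) = 3*(-1/12) = -¼)
Q(X)² = (-¼)² = 1/16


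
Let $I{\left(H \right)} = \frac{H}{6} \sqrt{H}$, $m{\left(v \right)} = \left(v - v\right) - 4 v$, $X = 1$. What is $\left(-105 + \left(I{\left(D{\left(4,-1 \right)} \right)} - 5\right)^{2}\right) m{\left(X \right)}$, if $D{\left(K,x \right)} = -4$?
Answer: $\frac{2944}{9} - \frac{160 i}{3} \approx 327.11 - 53.333 i$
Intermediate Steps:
$m{\left(v \right)} = - 4 v$ ($m{\left(v \right)} = 0 - 4 v = - 4 v$)
$I{\left(H \right)} = \frac{H^{\frac{3}{2}}}{6}$ ($I{\left(H \right)} = H \frac{1}{6} \sqrt{H} = \frac{H}{6} \sqrt{H} = \frac{H^{\frac{3}{2}}}{6}$)
$\left(-105 + \left(I{\left(D{\left(4,-1 \right)} \right)} - 5\right)^{2}\right) m{\left(X \right)} = \left(-105 + \left(\frac{\left(-4\right)^{\frac{3}{2}}}{6} - 5\right)^{2}\right) \left(\left(-4\right) 1\right) = \left(-105 + \left(\frac{\left(-8\right) i}{6} - 5\right)^{2}\right) \left(-4\right) = \left(-105 + \left(- \frac{4 i}{3} - 5\right)^{2}\right) \left(-4\right) = \left(-105 + \left(-5 - \frac{4 i}{3}\right)^{2}\right) \left(-4\right) = 420 - 4 \left(-5 - \frac{4 i}{3}\right)^{2}$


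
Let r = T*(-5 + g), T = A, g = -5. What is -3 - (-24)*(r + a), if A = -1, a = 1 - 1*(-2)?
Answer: 309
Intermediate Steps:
a = 3 (a = 1 + 2 = 3)
T = -1
r = 10 (r = -(-5 - 5) = -1*(-10) = 10)
-3 - (-24)*(r + a) = -3 - (-24)*(10 + 3) = -3 - (-24)*13 = -3 - 12*(-26) = -3 + 312 = 309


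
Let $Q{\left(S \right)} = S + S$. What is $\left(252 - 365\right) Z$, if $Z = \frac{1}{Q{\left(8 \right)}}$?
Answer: $- \frac{113}{16} \approx -7.0625$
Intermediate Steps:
$Q{\left(S \right)} = 2 S$
$Z = \frac{1}{16}$ ($Z = \frac{1}{2 \cdot 8} = \frac{1}{16} \approx 0.0625$)
$\left(252 - 365\right) Z = \left(252 - 365\right) \frac{1}{16} = \left(-113\right) \frac{1}{16} = - \frac{113}{16}$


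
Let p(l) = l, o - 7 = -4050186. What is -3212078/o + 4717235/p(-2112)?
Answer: -19098862226329/8553978048 ≈ -2232.7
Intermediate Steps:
o = -4050179 (o = 7 - 4050186 = -4050179)
-3212078/o + 4717235/p(-2112) = -3212078/(-4050179) + 4717235/(-2112) = -3212078*(-1/4050179) + 4717235*(-1/2112) = 3212078/4050179 - 4717235/2112 = -19098862226329/8553978048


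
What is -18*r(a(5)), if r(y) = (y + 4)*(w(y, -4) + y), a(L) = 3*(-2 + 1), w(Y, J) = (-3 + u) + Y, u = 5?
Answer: 72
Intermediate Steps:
w(Y, J) = 2 + Y (w(Y, J) = (-3 + 5) + Y = 2 + Y)
a(L) = -3 (a(L) = 3*(-1) = -3)
r(y) = (2 + 2*y)*(4 + y) (r(y) = (y + 4)*((2 + y) + y) = (4 + y)*(2 + 2*y) = (2 + 2*y)*(4 + y))
-18*r(a(5)) = -18*(8 + 2*(-3)² + 10*(-3)) = -18*(8 + 2*9 - 30) = -18*(8 + 18 - 30) = -18*(-4) = 72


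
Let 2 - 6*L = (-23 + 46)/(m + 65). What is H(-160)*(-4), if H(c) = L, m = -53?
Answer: -1/18 ≈ -0.055556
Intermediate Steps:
L = 1/72 (L = 1/3 - (-23 + 46)/(6*(-53 + 65)) = 1/3 - 23/(6*12) = 1/3 - 1/6*23/12 = 1/3 - 23/72 = 1/72 ≈ 0.013889)
H(c) = 1/72
H(-160)*(-4) = (1/72)*(-4) = -1/18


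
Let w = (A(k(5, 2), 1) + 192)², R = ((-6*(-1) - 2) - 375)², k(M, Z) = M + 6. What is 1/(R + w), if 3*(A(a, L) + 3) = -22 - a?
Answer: 1/169325 ≈ 5.9058e-6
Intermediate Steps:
k(M, Z) = 6 + M
A(a, L) = -31/3 - a/3 (A(a, L) = -3 + (-22 - a)/3 = -3 + (-22/3 - a/3) = -31/3 - a/3)
R = 137641 (R = ((6 - 2) - 375)² = (4 - 375)² = (-371)² = 137641)
w = 31684 (w = ((-31/3 - (6 + 5)/3) + 192)² = ((-31/3 - ⅓*11) + 192)² = ((-31/3 - 11/3) + 192)² = (-14 + 192)² = 178² = 31684)
1/(R + w) = 1/(137641 + 31684) = 1/169325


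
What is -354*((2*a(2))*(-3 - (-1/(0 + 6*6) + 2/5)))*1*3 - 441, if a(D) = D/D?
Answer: 33608/5 ≈ 6721.6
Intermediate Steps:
a(D) = 1
-354*((2*a(2))*(-3 - (-1/(0 + 6*6) + 2/5)))*1*3 - 441 = -354*((2*1)*(-3 - (-1/(0 + 6*6) + 2/5)))*1*3 - 441 = -354*(2*(-3 - (-1/(0 + 36) + 2*(1/5))))*1*3 - 441 = -354*(2*(-3 - (-1/36 + 2/5)))*1*3 - 441 = -354*(2*(-3 - 1*67/180))*1*3 - 441 = -354*(2*(-3 - 67/180))*1*3 - 441 = -354*(2*(-607/180))*1*3 - 441 = -354*(-607/90*1)*3 - 441 = -(-35813)*3/15 - 441 = -354*(-607/30) - 441 = 35813/5 - 441 = 33608/5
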